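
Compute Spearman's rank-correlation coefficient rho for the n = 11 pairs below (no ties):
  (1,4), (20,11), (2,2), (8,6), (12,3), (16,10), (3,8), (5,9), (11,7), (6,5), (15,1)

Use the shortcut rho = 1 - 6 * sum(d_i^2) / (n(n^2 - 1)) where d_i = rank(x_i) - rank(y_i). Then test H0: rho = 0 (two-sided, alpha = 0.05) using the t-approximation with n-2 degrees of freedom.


Step 1: Rank x and y separately (midranks; no ties here).
rank(x): 1->1, 20->11, 2->2, 8->6, 12->8, 16->10, 3->3, 5->4, 11->7, 6->5, 15->9
rank(y): 4->4, 11->11, 2->2, 6->6, 3->3, 10->10, 8->8, 9->9, 7->7, 5->5, 1->1
Step 2: d_i = R_x(i) - R_y(i); compute d_i^2.
  (1-4)^2=9, (11-11)^2=0, (2-2)^2=0, (6-6)^2=0, (8-3)^2=25, (10-10)^2=0, (3-8)^2=25, (4-9)^2=25, (7-7)^2=0, (5-5)^2=0, (9-1)^2=64
sum(d^2) = 148.
Step 3: rho = 1 - 6*148 / (11*(11^2 - 1)) = 1 - 888/1320 = 0.327273.
Step 4: Under H0, t = rho * sqrt((n-2)/(1-rho^2)) = 1.0390 ~ t(9).
Step 5: Two-sided p-value from the t-distribution with 9 df = 0.325895.
Step 6: alpha = 0.05. fail to reject H0.

rho = 0.3273, p = 0.325895, fail to reject H0 at alpha = 0.05.


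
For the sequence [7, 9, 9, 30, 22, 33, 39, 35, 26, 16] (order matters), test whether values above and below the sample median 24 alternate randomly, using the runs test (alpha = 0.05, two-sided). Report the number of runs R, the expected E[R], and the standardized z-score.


Step 1: Compute median = 24; label A = above, B = below.
Labels in order: BBBABAAAAB  (n_A = 5, n_B = 5)
Step 2: Count runs R = 5.
Step 3: Under H0 (random ordering), E[R] = 2*n_A*n_B/(n_A+n_B) + 1 = 2*5*5/10 + 1 = 6.0000.
        Var[R] = 2*n_A*n_B*(2*n_A*n_B - n_A - n_B) / ((n_A+n_B)^2 * (n_A+n_B-1)) = 2000/900 = 2.2222.
        SD[R] = 1.4907.
Step 4: Continuity-corrected z = (R + 0.5 - E[R]) / SD[R] = (5 + 0.5 - 6.0000) / 1.4907 = -0.3354.
Step 5: Two-sided p-value via normal approximation = 2*(1 - Phi(|z|)) = 0.737316.
Step 6: alpha = 0.05. fail to reject H0.

R = 5, z = -0.3354, p = 0.737316, fail to reject H0.


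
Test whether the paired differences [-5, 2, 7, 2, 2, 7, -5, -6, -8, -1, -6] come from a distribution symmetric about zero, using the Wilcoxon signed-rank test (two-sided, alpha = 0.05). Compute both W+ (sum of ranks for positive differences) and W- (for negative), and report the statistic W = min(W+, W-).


Step 1: Drop any zero differences (none here) and take |d_i|.
|d| = [5, 2, 7, 2, 2, 7, 5, 6, 8, 1, 6]
Step 2: Midrank |d_i| (ties get averaged ranks).
ranks: |5|->5.5, |2|->3, |7|->9.5, |2|->3, |2|->3, |7|->9.5, |5|->5.5, |6|->7.5, |8|->11, |1|->1, |6|->7.5
Step 3: Attach original signs; sum ranks with positive sign and with negative sign.
W+ = 3 + 9.5 + 3 + 3 + 9.5 = 28
W- = 5.5 + 5.5 + 7.5 + 11 + 1 + 7.5 = 38
(Check: W+ + W- = 66 should equal n(n+1)/2 = 66.)
Step 4: Test statistic W = min(W+, W-) = 28.
Step 5: Ties in |d|, so use the tie-corrected normal approximation.
        E[W] = n(n+1)/4 = 11*12/4 = 33.
        Tie groups: |d|=2 (t=3), |d|=5 (t=2), |d|=6 (t=2), |d|=7 (t=2); sum(t^3 - t) = 42.
        Var[W] = n(n+1)(2n+1)/24 - sum(t^3-t)/48 = 3036/24 - 42/48 = 125.625.
        z = (W - E[W]) / sqrt(Var[W]) = (28 - 33) / 11.2083 = -0.4461.
        Two-sided p = 2*Phi(z) = 0.655525.
Step 6: alpha = 0.05. fail to reject H0.

W+ = 28, W- = 38, W = min = 28, p = 0.655525, fail to reject H0.


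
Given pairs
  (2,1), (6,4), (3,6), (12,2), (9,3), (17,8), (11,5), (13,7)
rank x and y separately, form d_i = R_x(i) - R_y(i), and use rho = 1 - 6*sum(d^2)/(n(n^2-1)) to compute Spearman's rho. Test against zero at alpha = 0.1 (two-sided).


Step 1: Rank x and y separately (midranks; no ties here).
rank(x): 2->1, 6->3, 3->2, 12->6, 9->4, 17->8, 11->5, 13->7
rank(y): 1->1, 4->4, 6->6, 2->2, 3->3, 8->8, 5->5, 7->7
Step 2: d_i = R_x(i) - R_y(i); compute d_i^2.
  (1-1)^2=0, (3-4)^2=1, (2-6)^2=16, (6-2)^2=16, (4-3)^2=1, (8-8)^2=0, (5-5)^2=0, (7-7)^2=0
sum(d^2) = 34.
Step 3: rho = 1 - 6*34 / (8*(8^2 - 1)) = 1 - 204/504 = 0.595238.
Step 4: Under H0, t = rho * sqrt((n-2)/(1-rho^2)) = 1.8145 ~ t(6).
Step 5: Two-sided p-value from the t-distribution with 6 df = 0.119530.
Step 6: alpha = 0.1. fail to reject H0.

rho = 0.5952, p = 0.119530, fail to reject H0 at alpha = 0.1.


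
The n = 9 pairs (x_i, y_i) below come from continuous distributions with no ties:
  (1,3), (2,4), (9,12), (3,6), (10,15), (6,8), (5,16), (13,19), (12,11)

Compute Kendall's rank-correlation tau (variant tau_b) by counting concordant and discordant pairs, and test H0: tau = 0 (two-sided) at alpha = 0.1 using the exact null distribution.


Step 1: Enumerate the 36 unordered pairs (i,j) with i<j and classify each by sign(x_j-x_i) * sign(y_j-y_i).
  (1,2):dx=+1,dy=+1->C; (1,3):dx=+8,dy=+9->C; (1,4):dx=+2,dy=+3->C; (1,5):dx=+9,dy=+12->C
  (1,6):dx=+5,dy=+5->C; (1,7):dx=+4,dy=+13->C; (1,8):dx=+12,dy=+16->C; (1,9):dx=+11,dy=+8->C
  (2,3):dx=+7,dy=+8->C; (2,4):dx=+1,dy=+2->C; (2,5):dx=+8,dy=+11->C; (2,6):dx=+4,dy=+4->C
  (2,7):dx=+3,dy=+12->C; (2,8):dx=+11,dy=+15->C; (2,9):dx=+10,dy=+7->C; (3,4):dx=-6,dy=-6->C
  (3,5):dx=+1,dy=+3->C; (3,6):dx=-3,dy=-4->C; (3,7):dx=-4,dy=+4->D; (3,8):dx=+4,dy=+7->C
  (3,9):dx=+3,dy=-1->D; (4,5):dx=+7,dy=+9->C; (4,6):dx=+3,dy=+2->C; (4,7):dx=+2,dy=+10->C
  (4,8):dx=+10,dy=+13->C; (4,9):dx=+9,dy=+5->C; (5,6):dx=-4,dy=-7->C; (5,7):dx=-5,dy=+1->D
  (5,8):dx=+3,dy=+4->C; (5,9):dx=+2,dy=-4->D; (6,7):dx=-1,dy=+8->D; (6,8):dx=+7,dy=+11->C
  (6,9):dx=+6,dy=+3->C; (7,8):dx=+8,dy=+3->C; (7,9):dx=+7,dy=-5->D; (8,9):dx=-1,dy=-8->C
Step 2: C = 30, D = 6, total pairs = 36.
Step 3: tau = (C - D)/(n(n-1)/2) = (30 - 6)/36 = 0.666667.
Step 4: Exact two-sided p-value (enumerate n! = 362880 permutations of y under H0): p = 0.012665.
Step 5: alpha = 0.1. reject H0.

tau_b = 0.6667 (C=30, D=6), p = 0.012665, reject H0.


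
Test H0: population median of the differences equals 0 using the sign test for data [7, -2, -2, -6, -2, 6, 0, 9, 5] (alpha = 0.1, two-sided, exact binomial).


Step 1: Discard zero differences. Original n = 9; n_eff = number of nonzero differences = 8.
Nonzero differences (with sign): +7, -2, -2, -6, -2, +6, +9, +5
Step 2: Count signs: positive = 4, negative = 4.
Step 3: Under H0: P(positive) = 0.5, so the number of positives S ~ Bin(8, 0.5).
Step 4: Two-sided exact p-value = sum of Bin(8,0.5) probabilities at or below the observed probability = 1.000000.
Step 5: alpha = 0.1. fail to reject H0.

n_eff = 8, pos = 4, neg = 4, p = 1.000000, fail to reject H0.


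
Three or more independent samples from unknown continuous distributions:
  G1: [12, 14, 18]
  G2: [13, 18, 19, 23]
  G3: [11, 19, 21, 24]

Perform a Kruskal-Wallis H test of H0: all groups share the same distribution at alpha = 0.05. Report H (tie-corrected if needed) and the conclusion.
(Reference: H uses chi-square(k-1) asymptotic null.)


Step 1: Combine all N = 11 observations and assign midranks.
sorted (value, group, rank): (11,G3,1), (12,G1,2), (13,G2,3), (14,G1,4), (18,G1,5.5), (18,G2,5.5), (19,G2,7.5), (19,G3,7.5), (21,G3,9), (23,G2,10), (24,G3,11)
Step 2: Sum ranks within each group.
R_1 = 11.5 (n_1 = 3)
R_2 = 26 (n_2 = 4)
R_3 = 28.5 (n_3 = 4)
Step 3: H = 12/(N(N+1)) * sum(R_i^2/n_i) - 3(N+1)
     = 12/(11*12) * (11.5^2/3 + 26^2/4 + 28.5^2/4) - 3*12
     = 0.090909 * 416.146 - 36
     = 1.831439.
Step 4: Ties present; correction factor C = 1 - 12/(11^3 - 11) = 0.990909. Corrected H = 1.831439 / 0.990909 = 1.848242.
Step 5: Under H0, H ~ chi^2(2); p-value = 0.396880.
Step 6: alpha = 0.05. fail to reject H0.

H = 1.8482, df = 2, p = 0.396880, fail to reject H0.


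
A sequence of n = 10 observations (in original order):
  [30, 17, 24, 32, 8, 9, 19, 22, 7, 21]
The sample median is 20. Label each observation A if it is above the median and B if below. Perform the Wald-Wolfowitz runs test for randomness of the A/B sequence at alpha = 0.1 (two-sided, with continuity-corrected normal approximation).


Step 1: Compute median = 20; label A = above, B = below.
Labels in order: ABAABBBABA  (n_A = 5, n_B = 5)
Step 2: Count runs R = 7.
Step 3: Under H0 (random ordering), E[R] = 2*n_A*n_B/(n_A+n_B) + 1 = 2*5*5/10 + 1 = 6.0000.
        Var[R] = 2*n_A*n_B*(2*n_A*n_B - n_A - n_B) / ((n_A+n_B)^2 * (n_A+n_B-1)) = 2000/900 = 2.2222.
        SD[R] = 1.4907.
Step 4: Continuity-corrected z = (R - 0.5 - E[R]) / SD[R] = (7 - 0.5 - 6.0000) / 1.4907 = 0.3354.
Step 5: Two-sided p-value via normal approximation = 2*(1 - Phi(|z|)) = 0.737316.
Step 6: alpha = 0.1. fail to reject H0.

R = 7, z = 0.3354, p = 0.737316, fail to reject H0.


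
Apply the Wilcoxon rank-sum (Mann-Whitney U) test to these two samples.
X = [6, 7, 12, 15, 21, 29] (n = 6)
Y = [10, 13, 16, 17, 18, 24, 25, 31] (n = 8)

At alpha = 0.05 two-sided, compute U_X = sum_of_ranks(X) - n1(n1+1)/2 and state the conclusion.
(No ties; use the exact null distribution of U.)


Step 1: Combine and sort all 14 observations; assign midranks.
sorted (value, group): (6,X), (7,X), (10,Y), (12,X), (13,Y), (15,X), (16,Y), (17,Y), (18,Y), (21,X), (24,Y), (25,Y), (29,X), (31,Y)
ranks: 6->1, 7->2, 10->3, 12->4, 13->5, 15->6, 16->7, 17->8, 18->9, 21->10, 24->11, 25->12, 29->13, 31->14
Step 2: Rank sum for X: R1 = 1 + 2 + 4 + 6 + 10 + 13 = 36.
Step 3: U_X = R1 - n1(n1+1)/2 = 36 - 6*7/2 = 36 - 21 = 15.
       U_Y = n1*n2 - U_X = 48 - 15 = 33.
Step 4: No ties, so the exact null distribution of U (based on enumerating the C(14,6) = 3003 equally likely rank assignments) gives the two-sided p-value.
Step 5: p-value = 0.282384; compare to alpha = 0.05. fail to reject H0.

U_X = 15, p = 0.282384, fail to reject H0 at alpha = 0.05.


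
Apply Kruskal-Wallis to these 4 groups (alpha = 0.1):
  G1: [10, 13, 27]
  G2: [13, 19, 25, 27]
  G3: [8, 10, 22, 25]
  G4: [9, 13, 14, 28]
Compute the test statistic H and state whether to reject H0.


Step 1: Combine all N = 15 observations and assign midranks.
sorted (value, group, rank): (8,G3,1), (9,G4,2), (10,G1,3.5), (10,G3,3.5), (13,G1,6), (13,G2,6), (13,G4,6), (14,G4,8), (19,G2,9), (22,G3,10), (25,G2,11.5), (25,G3,11.5), (27,G1,13.5), (27,G2,13.5), (28,G4,15)
Step 2: Sum ranks within each group.
R_1 = 23 (n_1 = 3)
R_2 = 40 (n_2 = 4)
R_3 = 26 (n_3 = 4)
R_4 = 31 (n_4 = 4)
Step 3: H = 12/(N(N+1)) * sum(R_i^2/n_i) - 3(N+1)
     = 12/(15*16) * (23^2/3 + 40^2/4 + 26^2/4 + 31^2/4) - 3*16
     = 0.050000 * 985.583 - 48
     = 1.279167.
Step 4: Ties present; correction factor C = 1 - 42/(15^3 - 15) = 0.987500. Corrected H = 1.279167 / 0.987500 = 1.295359.
Step 5: Under H0, H ~ chi^2(3); p-value = 0.730236.
Step 6: alpha = 0.1. fail to reject H0.

H = 1.2954, df = 3, p = 0.730236, fail to reject H0.


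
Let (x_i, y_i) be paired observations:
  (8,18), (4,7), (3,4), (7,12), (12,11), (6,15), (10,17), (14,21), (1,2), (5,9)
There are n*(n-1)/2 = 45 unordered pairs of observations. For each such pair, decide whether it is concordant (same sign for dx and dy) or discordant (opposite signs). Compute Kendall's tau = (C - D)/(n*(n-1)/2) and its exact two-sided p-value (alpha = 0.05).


Step 1: Enumerate the 45 unordered pairs (i,j) with i<j and classify each by sign(x_j-x_i) * sign(y_j-y_i).
  (1,2):dx=-4,dy=-11->C; (1,3):dx=-5,dy=-14->C; (1,4):dx=-1,dy=-6->C; (1,5):dx=+4,dy=-7->D
  (1,6):dx=-2,dy=-3->C; (1,7):dx=+2,dy=-1->D; (1,8):dx=+6,dy=+3->C; (1,9):dx=-7,dy=-16->C
  (1,10):dx=-3,dy=-9->C; (2,3):dx=-1,dy=-3->C; (2,4):dx=+3,dy=+5->C; (2,5):dx=+8,dy=+4->C
  (2,6):dx=+2,dy=+8->C; (2,7):dx=+6,dy=+10->C; (2,8):dx=+10,dy=+14->C; (2,9):dx=-3,dy=-5->C
  (2,10):dx=+1,dy=+2->C; (3,4):dx=+4,dy=+8->C; (3,5):dx=+9,dy=+7->C; (3,6):dx=+3,dy=+11->C
  (3,7):dx=+7,dy=+13->C; (3,8):dx=+11,dy=+17->C; (3,9):dx=-2,dy=-2->C; (3,10):dx=+2,dy=+5->C
  (4,5):dx=+5,dy=-1->D; (4,6):dx=-1,dy=+3->D; (4,7):dx=+3,dy=+5->C; (4,8):dx=+7,dy=+9->C
  (4,9):dx=-6,dy=-10->C; (4,10):dx=-2,dy=-3->C; (5,6):dx=-6,dy=+4->D; (5,7):dx=-2,dy=+6->D
  (5,8):dx=+2,dy=+10->C; (5,9):dx=-11,dy=-9->C; (5,10):dx=-7,dy=-2->C; (6,7):dx=+4,dy=+2->C
  (6,8):dx=+8,dy=+6->C; (6,9):dx=-5,dy=-13->C; (6,10):dx=-1,dy=-6->C; (7,8):dx=+4,dy=+4->C
  (7,9):dx=-9,dy=-15->C; (7,10):dx=-5,dy=-8->C; (8,9):dx=-13,dy=-19->C; (8,10):dx=-9,dy=-12->C
  (9,10):dx=+4,dy=+7->C
Step 2: C = 39, D = 6, total pairs = 45.
Step 3: tau = (C - D)/(n(n-1)/2) = (39 - 6)/45 = 0.733333.
Step 4: Exact two-sided p-value (enumerate n! = 3628800 permutations of y under H0): p = 0.002213.
Step 5: alpha = 0.05. reject H0.

tau_b = 0.7333 (C=39, D=6), p = 0.002213, reject H0.


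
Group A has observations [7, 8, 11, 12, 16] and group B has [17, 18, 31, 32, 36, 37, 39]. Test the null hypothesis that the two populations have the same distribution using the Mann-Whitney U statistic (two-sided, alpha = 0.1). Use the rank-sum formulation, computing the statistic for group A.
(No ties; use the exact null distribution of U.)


Step 1: Combine and sort all 12 observations; assign midranks.
sorted (value, group): (7,X), (8,X), (11,X), (12,X), (16,X), (17,Y), (18,Y), (31,Y), (32,Y), (36,Y), (37,Y), (39,Y)
ranks: 7->1, 8->2, 11->3, 12->4, 16->5, 17->6, 18->7, 31->8, 32->9, 36->10, 37->11, 39->12
Step 2: Rank sum for X: R1 = 1 + 2 + 3 + 4 + 5 = 15.
Step 3: U_X = R1 - n1(n1+1)/2 = 15 - 5*6/2 = 15 - 15 = 0.
       U_Y = n1*n2 - U_X = 35 - 0 = 35.
Step 4: No ties, so the exact null distribution of U (based on enumerating the C(12,5) = 792 equally likely rank assignments) gives the two-sided p-value.
Step 5: p-value = 0.002525; compare to alpha = 0.1. reject H0.

U_X = 0, p = 0.002525, reject H0 at alpha = 0.1.


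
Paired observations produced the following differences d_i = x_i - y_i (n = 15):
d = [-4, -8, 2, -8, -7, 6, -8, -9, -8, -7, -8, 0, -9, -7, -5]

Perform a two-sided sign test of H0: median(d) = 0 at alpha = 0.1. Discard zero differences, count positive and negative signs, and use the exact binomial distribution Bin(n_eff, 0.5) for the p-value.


Step 1: Discard zero differences. Original n = 15; n_eff = number of nonzero differences = 14.
Nonzero differences (with sign): -4, -8, +2, -8, -7, +6, -8, -9, -8, -7, -8, -9, -7, -5
Step 2: Count signs: positive = 2, negative = 12.
Step 3: Under H0: P(positive) = 0.5, so the number of positives S ~ Bin(14, 0.5).
Step 4: Two-sided exact p-value = sum of Bin(14,0.5) probabilities at or below the observed probability = 0.012939.
Step 5: alpha = 0.1. reject H0.

n_eff = 14, pos = 2, neg = 12, p = 0.012939, reject H0.


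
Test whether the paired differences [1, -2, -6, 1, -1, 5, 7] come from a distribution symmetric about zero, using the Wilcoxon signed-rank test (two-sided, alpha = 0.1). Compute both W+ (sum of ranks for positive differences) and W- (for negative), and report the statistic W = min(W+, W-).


Step 1: Drop any zero differences (none here) and take |d_i|.
|d| = [1, 2, 6, 1, 1, 5, 7]
Step 2: Midrank |d_i| (ties get averaged ranks).
ranks: |1|->2, |2|->4, |6|->6, |1|->2, |1|->2, |5|->5, |7|->7
Step 3: Attach original signs; sum ranks with positive sign and with negative sign.
W+ = 2 + 2 + 5 + 7 = 16
W- = 4 + 6 + 2 = 12
(Check: W+ + W- = 28 should equal n(n+1)/2 = 28.)
Step 4: Test statistic W = min(W+, W-) = 12.
Step 5: Ties in |d|, so use the tie-corrected normal approximation.
        E[W] = n(n+1)/4 = 7*8/4 = 14.
        Tie groups: |d|=1 (t=3); sum(t^3 - t) = 24.
        Var[W] = n(n+1)(2n+1)/24 - sum(t^3-t)/48 = 840/24 - 24/48 = 34.5.
        z = (W - E[W]) / sqrt(Var[W]) = (12 - 14) / 5.8737 = -0.3405.
        Two-sided p = 2*Phi(z) = 0.733478.
Step 6: alpha = 0.1. fail to reject H0.

W+ = 16, W- = 12, W = min = 12, p = 0.733478, fail to reject H0.


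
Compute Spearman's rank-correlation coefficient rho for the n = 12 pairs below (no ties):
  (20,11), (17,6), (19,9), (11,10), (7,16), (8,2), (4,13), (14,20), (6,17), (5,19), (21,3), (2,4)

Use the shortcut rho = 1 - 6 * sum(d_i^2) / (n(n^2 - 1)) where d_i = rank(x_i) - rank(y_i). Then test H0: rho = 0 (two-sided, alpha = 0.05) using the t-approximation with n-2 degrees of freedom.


Step 1: Rank x and y separately (midranks; no ties here).
rank(x): 20->11, 17->9, 19->10, 11->7, 7->5, 8->6, 4->2, 14->8, 6->4, 5->3, 21->12, 2->1
rank(y): 11->7, 6->4, 9->5, 10->6, 16->9, 2->1, 13->8, 20->12, 17->10, 19->11, 3->2, 4->3
Step 2: d_i = R_x(i) - R_y(i); compute d_i^2.
  (11-7)^2=16, (9-4)^2=25, (10-5)^2=25, (7-6)^2=1, (5-9)^2=16, (6-1)^2=25, (2-8)^2=36, (8-12)^2=16, (4-10)^2=36, (3-11)^2=64, (12-2)^2=100, (1-3)^2=4
sum(d^2) = 364.
Step 3: rho = 1 - 6*364 / (12*(12^2 - 1)) = 1 - 2184/1716 = -0.272727.
Step 4: Under H0, t = rho * sqrt((n-2)/(1-rho^2)) = -0.8964 ~ t(10).
Step 5: Two-sided p-value from the t-distribution with 10 df = 0.391097.
Step 6: alpha = 0.05. fail to reject H0.

rho = -0.2727, p = 0.391097, fail to reject H0 at alpha = 0.05.


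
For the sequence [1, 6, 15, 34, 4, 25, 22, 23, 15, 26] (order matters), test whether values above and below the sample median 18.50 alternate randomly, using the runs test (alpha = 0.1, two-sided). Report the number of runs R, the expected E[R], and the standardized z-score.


Step 1: Compute median = 18.50; label A = above, B = below.
Labels in order: BBBABAAABA  (n_A = 5, n_B = 5)
Step 2: Count runs R = 6.
Step 3: Under H0 (random ordering), E[R] = 2*n_A*n_B/(n_A+n_B) + 1 = 2*5*5/10 + 1 = 6.0000.
        Var[R] = 2*n_A*n_B*(2*n_A*n_B - n_A - n_B) / ((n_A+n_B)^2 * (n_A+n_B-1)) = 2000/900 = 2.2222.
        SD[R] = 1.4907.
Step 4: R = E[R], so z = 0 with no continuity correction.
Step 5: Two-sided p-value via normal approximation = 2*(1 - Phi(|z|)) = 1.000000.
Step 6: alpha = 0.1. fail to reject H0.

R = 6, z = 0.0000, p = 1.000000, fail to reject H0.


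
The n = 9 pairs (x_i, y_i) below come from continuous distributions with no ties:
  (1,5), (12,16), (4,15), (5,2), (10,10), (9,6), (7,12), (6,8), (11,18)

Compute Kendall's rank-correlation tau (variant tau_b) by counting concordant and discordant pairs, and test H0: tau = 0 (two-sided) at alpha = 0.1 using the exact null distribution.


Step 1: Enumerate the 36 unordered pairs (i,j) with i<j and classify each by sign(x_j-x_i) * sign(y_j-y_i).
  (1,2):dx=+11,dy=+11->C; (1,3):dx=+3,dy=+10->C; (1,4):dx=+4,dy=-3->D; (1,5):dx=+9,dy=+5->C
  (1,6):dx=+8,dy=+1->C; (1,7):dx=+6,dy=+7->C; (1,8):dx=+5,dy=+3->C; (1,9):dx=+10,dy=+13->C
  (2,3):dx=-8,dy=-1->C; (2,4):dx=-7,dy=-14->C; (2,5):dx=-2,dy=-6->C; (2,6):dx=-3,dy=-10->C
  (2,7):dx=-5,dy=-4->C; (2,8):dx=-6,dy=-8->C; (2,9):dx=-1,dy=+2->D; (3,4):dx=+1,dy=-13->D
  (3,5):dx=+6,dy=-5->D; (3,6):dx=+5,dy=-9->D; (3,7):dx=+3,dy=-3->D; (3,8):dx=+2,dy=-7->D
  (3,9):dx=+7,dy=+3->C; (4,5):dx=+5,dy=+8->C; (4,6):dx=+4,dy=+4->C; (4,7):dx=+2,dy=+10->C
  (4,8):dx=+1,dy=+6->C; (4,9):dx=+6,dy=+16->C; (5,6):dx=-1,dy=-4->C; (5,7):dx=-3,dy=+2->D
  (5,8):dx=-4,dy=-2->C; (5,9):dx=+1,dy=+8->C; (6,7):dx=-2,dy=+6->D; (6,8):dx=-3,dy=+2->D
  (6,9):dx=+2,dy=+12->C; (7,8):dx=-1,dy=-4->C; (7,9):dx=+4,dy=+6->C; (8,9):dx=+5,dy=+10->C
Step 2: C = 26, D = 10, total pairs = 36.
Step 3: tau = (C - D)/(n(n-1)/2) = (26 - 10)/36 = 0.444444.
Step 4: Exact two-sided p-value (enumerate n! = 362880 permutations of y under H0): p = 0.119439.
Step 5: alpha = 0.1. fail to reject H0.

tau_b = 0.4444 (C=26, D=10), p = 0.119439, fail to reject H0.


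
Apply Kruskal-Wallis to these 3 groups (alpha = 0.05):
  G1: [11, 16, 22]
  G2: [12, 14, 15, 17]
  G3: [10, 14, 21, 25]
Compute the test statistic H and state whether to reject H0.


Step 1: Combine all N = 11 observations and assign midranks.
sorted (value, group, rank): (10,G3,1), (11,G1,2), (12,G2,3), (14,G2,4.5), (14,G3,4.5), (15,G2,6), (16,G1,7), (17,G2,8), (21,G3,9), (22,G1,10), (25,G3,11)
Step 2: Sum ranks within each group.
R_1 = 19 (n_1 = 3)
R_2 = 21.5 (n_2 = 4)
R_3 = 25.5 (n_3 = 4)
Step 3: H = 12/(N(N+1)) * sum(R_i^2/n_i) - 3(N+1)
     = 12/(11*12) * (19^2/3 + 21.5^2/4 + 25.5^2/4) - 3*12
     = 0.090909 * 398.458 - 36
     = 0.223485.
Step 4: Ties present; correction factor C = 1 - 6/(11^3 - 11) = 0.995455. Corrected H = 0.223485 / 0.995455 = 0.224505.
Step 5: Under H0, H ~ chi^2(2); p-value = 0.893818.
Step 6: alpha = 0.05. fail to reject H0.

H = 0.2245, df = 2, p = 0.893818, fail to reject H0.


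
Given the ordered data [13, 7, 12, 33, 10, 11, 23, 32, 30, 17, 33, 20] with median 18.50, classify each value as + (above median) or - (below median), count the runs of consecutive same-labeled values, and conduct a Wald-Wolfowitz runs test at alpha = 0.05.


Step 1: Compute median = 18.50; label A = above, B = below.
Labels in order: BBBABBAAABAA  (n_A = 6, n_B = 6)
Step 2: Count runs R = 6.
Step 3: Under H0 (random ordering), E[R] = 2*n_A*n_B/(n_A+n_B) + 1 = 2*6*6/12 + 1 = 7.0000.
        Var[R] = 2*n_A*n_B*(2*n_A*n_B - n_A - n_B) / ((n_A+n_B)^2 * (n_A+n_B-1)) = 4320/1584 = 2.7273.
        SD[R] = 1.6514.
Step 4: Continuity-corrected z = (R + 0.5 - E[R]) / SD[R] = (6 + 0.5 - 7.0000) / 1.6514 = -0.3028.
Step 5: Two-sided p-value via normal approximation = 2*(1 - Phi(|z|)) = 0.762069.
Step 6: alpha = 0.05. fail to reject H0.

R = 6, z = -0.3028, p = 0.762069, fail to reject H0.


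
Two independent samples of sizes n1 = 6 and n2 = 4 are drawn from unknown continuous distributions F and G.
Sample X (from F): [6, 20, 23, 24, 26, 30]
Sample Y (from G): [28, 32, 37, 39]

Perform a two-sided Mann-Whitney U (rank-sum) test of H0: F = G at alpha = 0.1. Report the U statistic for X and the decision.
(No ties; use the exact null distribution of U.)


Step 1: Combine and sort all 10 observations; assign midranks.
sorted (value, group): (6,X), (20,X), (23,X), (24,X), (26,X), (28,Y), (30,X), (32,Y), (37,Y), (39,Y)
ranks: 6->1, 20->2, 23->3, 24->4, 26->5, 28->6, 30->7, 32->8, 37->9, 39->10
Step 2: Rank sum for X: R1 = 1 + 2 + 3 + 4 + 5 + 7 = 22.
Step 3: U_X = R1 - n1(n1+1)/2 = 22 - 6*7/2 = 22 - 21 = 1.
       U_Y = n1*n2 - U_X = 24 - 1 = 23.
Step 4: No ties, so the exact null distribution of U (based on enumerating the C(10,6) = 210 equally likely rank assignments) gives the two-sided p-value.
Step 5: p-value = 0.019048; compare to alpha = 0.1. reject H0.

U_X = 1, p = 0.019048, reject H0 at alpha = 0.1.


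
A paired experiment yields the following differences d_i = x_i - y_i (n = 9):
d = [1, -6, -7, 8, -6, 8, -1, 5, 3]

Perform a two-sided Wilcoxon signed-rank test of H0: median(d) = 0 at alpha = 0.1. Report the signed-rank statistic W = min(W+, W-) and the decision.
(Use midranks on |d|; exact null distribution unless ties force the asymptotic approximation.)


Step 1: Drop any zero differences (none here) and take |d_i|.
|d| = [1, 6, 7, 8, 6, 8, 1, 5, 3]
Step 2: Midrank |d_i| (ties get averaged ranks).
ranks: |1|->1.5, |6|->5.5, |7|->7, |8|->8.5, |6|->5.5, |8|->8.5, |1|->1.5, |5|->4, |3|->3
Step 3: Attach original signs; sum ranks with positive sign and with negative sign.
W+ = 1.5 + 8.5 + 8.5 + 4 + 3 = 25.5
W- = 5.5 + 7 + 5.5 + 1.5 = 19.5
(Check: W+ + W- = 45 should equal n(n+1)/2 = 45.)
Step 4: Test statistic W = min(W+, W-) = 19.5.
Step 5: Ties in |d|, so use the tie-corrected normal approximation.
        E[W] = n(n+1)/4 = 9*10/4 = 22.5.
        Tie groups: |d|=1 (t=2), |d|=6 (t=2), |d|=8 (t=2); sum(t^3 - t) = 18.
        Var[W] = n(n+1)(2n+1)/24 - sum(t^3-t)/48 = 1710/24 - 18/48 = 70.875.
        z = (W - E[W]) / sqrt(Var[W]) = (19.5 - 22.5) / 8.4187 = -0.3563.
        Two-sided p = 2*Phi(z) = 0.721580.
Step 6: alpha = 0.1. fail to reject H0.

W+ = 25.5, W- = 19.5, W = min = 19.5, p = 0.721580, fail to reject H0.


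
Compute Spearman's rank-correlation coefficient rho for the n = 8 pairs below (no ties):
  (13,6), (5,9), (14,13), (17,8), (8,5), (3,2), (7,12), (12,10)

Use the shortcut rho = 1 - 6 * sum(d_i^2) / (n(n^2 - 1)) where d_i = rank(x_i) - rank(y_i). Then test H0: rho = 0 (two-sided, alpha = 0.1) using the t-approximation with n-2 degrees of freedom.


Step 1: Rank x and y separately (midranks; no ties here).
rank(x): 13->6, 5->2, 14->7, 17->8, 8->4, 3->1, 7->3, 12->5
rank(y): 6->3, 9->5, 13->8, 8->4, 5->2, 2->1, 12->7, 10->6
Step 2: d_i = R_x(i) - R_y(i); compute d_i^2.
  (6-3)^2=9, (2-5)^2=9, (7-8)^2=1, (8-4)^2=16, (4-2)^2=4, (1-1)^2=0, (3-7)^2=16, (5-6)^2=1
sum(d^2) = 56.
Step 3: rho = 1 - 6*56 / (8*(8^2 - 1)) = 1 - 336/504 = 0.333333.
Step 4: Under H0, t = rho * sqrt((n-2)/(1-rho^2)) = 0.8660 ~ t(6).
Step 5: Two-sided p-value from the t-distribution with 6 df = 0.419753.
Step 6: alpha = 0.1. fail to reject H0.

rho = 0.3333, p = 0.419753, fail to reject H0 at alpha = 0.1.


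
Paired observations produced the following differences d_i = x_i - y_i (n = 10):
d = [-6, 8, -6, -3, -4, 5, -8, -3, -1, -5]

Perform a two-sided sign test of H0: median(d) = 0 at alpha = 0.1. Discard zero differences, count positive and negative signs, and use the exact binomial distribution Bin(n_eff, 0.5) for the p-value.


Step 1: Discard zero differences. Original n = 10; n_eff = number of nonzero differences = 10.
Nonzero differences (with sign): -6, +8, -6, -3, -4, +5, -8, -3, -1, -5
Step 2: Count signs: positive = 2, negative = 8.
Step 3: Under H0: P(positive) = 0.5, so the number of positives S ~ Bin(10, 0.5).
Step 4: Two-sided exact p-value = sum of Bin(10,0.5) probabilities at or below the observed probability = 0.109375.
Step 5: alpha = 0.1. fail to reject H0.

n_eff = 10, pos = 2, neg = 8, p = 0.109375, fail to reject H0.


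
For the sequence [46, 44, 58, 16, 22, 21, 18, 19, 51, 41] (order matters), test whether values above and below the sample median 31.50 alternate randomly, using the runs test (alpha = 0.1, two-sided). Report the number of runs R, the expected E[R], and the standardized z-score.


Step 1: Compute median = 31.50; label A = above, B = below.
Labels in order: AAABBBBBAA  (n_A = 5, n_B = 5)
Step 2: Count runs R = 3.
Step 3: Under H0 (random ordering), E[R] = 2*n_A*n_B/(n_A+n_B) + 1 = 2*5*5/10 + 1 = 6.0000.
        Var[R] = 2*n_A*n_B*(2*n_A*n_B - n_A - n_B) / ((n_A+n_B)^2 * (n_A+n_B-1)) = 2000/900 = 2.2222.
        SD[R] = 1.4907.
Step 4: Continuity-corrected z = (R + 0.5 - E[R]) / SD[R] = (3 + 0.5 - 6.0000) / 1.4907 = -1.6771.
Step 5: Two-sided p-value via normal approximation = 2*(1 - Phi(|z|)) = 0.093533.
Step 6: alpha = 0.1. reject H0.

R = 3, z = -1.6771, p = 0.093533, reject H0.


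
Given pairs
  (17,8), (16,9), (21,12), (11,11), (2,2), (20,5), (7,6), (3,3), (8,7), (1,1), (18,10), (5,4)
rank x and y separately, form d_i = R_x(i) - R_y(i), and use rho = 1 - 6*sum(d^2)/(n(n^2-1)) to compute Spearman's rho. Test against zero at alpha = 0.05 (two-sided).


Step 1: Rank x and y separately (midranks; no ties here).
rank(x): 17->9, 16->8, 21->12, 11->7, 2->2, 20->11, 7->5, 3->3, 8->6, 1->1, 18->10, 5->4
rank(y): 8->8, 9->9, 12->12, 11->11, 2->2, 5->5, 6->6, 3->3, 7->7, 1->1, 10->10, 4->4
Step 2: d_i = R_x(i) - R_y(i); compute d_i^2.
  (9-8)^2=1, (8-9)^2=1, (12-12)^2=0, (7-11)^2=16, (2-2)^2=0, (11-5)^2=36, (5-6)^2=1, (3-3)^2=0, (6-7)^2=1, (1-1)^2=0, (10-10)^2=0, (4-4)^2=0
sum(d^2) = 56.
Step 3: rho = 1 - 6*56 / (12*(12^2 - 1)) = 1 - 336/1716 = 0.804196.
Step 4: Under H0, t = rho * sqrt((n-2)/(1-rho^2)) = 4.2787 ~ t(10).
Step 5: Two-sided p-value from the t-distribution with 10 df = 0.001615.
Step 6: alpha = 0.05. reject H0.

rho = 0.8042, p = 0.001615, reject H0 at alpha = 0.05.


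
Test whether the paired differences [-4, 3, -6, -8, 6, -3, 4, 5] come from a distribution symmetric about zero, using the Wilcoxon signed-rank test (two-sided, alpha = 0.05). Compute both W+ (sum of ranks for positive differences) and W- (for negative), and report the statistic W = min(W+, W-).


Step 1: Drop any zero differences (none here) and take |d_i|.
|d| = [4, 3, 6, 8, 6, 3, 4, 5]
Step 2: Midrank |d_i| (ties get averaged ranks).
ranks: |4|->3.5, |3|->1.5, |6|->6.5, |8|->8, |6|->6.5, |3|->1.5, |4|->3.5, |5|->5
Step 3: Attach original signs; sum ranks with positive sign and with negative sign.
W+ = 1.5 + 6.5 + 3.5 + 5 = 16.5
W- = 3.5 + 6.5 + 8 + 1.5 = 19.5
(Check: W+ + W- = 36 should equal n(n+1)/2 = 36.)
Step 4: Test statistic W = min(W+, W-) = 16.5.
Step 5: Ties in |d|, so use the tie-corrected normal approximation.
        E[W] = n(n+1)/4 = 8*9/4 = 18.
        Tie groups: |d|=3 (t=2), |d|=4 (t=2), |d|=6 (t=2); sum(t^3 - t) = 18.
        Var[W] = n(n+1)(2n+1)/24 - sum(t^3-t)/48 = 1224/24 - 18/48 = 50.625.
        z = (W - E[W]) / sqrt(Var[W]) = (16.5 - 18) / 7.1151 = -0.2108.
        Two-sided p = 2*Phi(z) = 0.833029.
Step 6: alpha = 0.05. fail to reject H0.

W+ = 16.5, W- = 19.5, W = min = 16.5, p = 0.833029, fail to reject H0.


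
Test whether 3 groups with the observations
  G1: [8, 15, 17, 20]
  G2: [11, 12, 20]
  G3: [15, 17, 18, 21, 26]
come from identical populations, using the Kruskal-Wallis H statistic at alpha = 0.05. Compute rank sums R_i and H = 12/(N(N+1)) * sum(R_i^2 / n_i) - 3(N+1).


Step 1: Combine all N = 12 observations and assign midranks.
sorted (value, group, rank): (8,G1,1), (11,G2,2), (12,G2,3), (15,G1,4.5), (15,G3,4.5), (17,G1,6.5), (17,G3,6.5), (18,G3,8), (20,G1,9.5), (20,G2,9.5), (21,G3,11), (26,G3,12)
Step 2: Sum ranks within each group.
R_1 = 21.5 (n_1 = 4)
R_2 = 14.5 (n_2 = 3)
R_3 = 42 (n_3 = 5)
Step 3: H = 12/(N(N+1)) * sum(R_i^2/n_i) - 3(N+1)
     = 12/(12*13) * (21.5^2/4 + 14.5^2/3 + 42^2/5) - 3*13
     = 0.076923 * 538.446 - 39
     = 2.418910.
Step 4: Ties present; correction factor C = 1 - 18/(12^3 - 12) = 0.989510. Corrected H = 2.418910 / 0.989510 = 2.444552.
Step 5: Under H0, H ~ chi^2(2); p-value = 0.294559.
Step 6: alpha = 0.05. fail to reject H0.

H = 2.4446, df = 2, p = 0.294559, fail to reject H0.


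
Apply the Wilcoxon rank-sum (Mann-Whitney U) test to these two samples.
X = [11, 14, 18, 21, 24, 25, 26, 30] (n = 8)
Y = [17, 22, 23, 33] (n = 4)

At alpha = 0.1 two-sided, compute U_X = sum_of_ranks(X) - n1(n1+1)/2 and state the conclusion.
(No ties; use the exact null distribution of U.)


Step 1: Combine and sort all 12 observations; assign midranks.
sorted (value, group): (11,X), (14,X), (17,Y), (18,X), (21,X), (22,Y), (23,Y), (24,X), (25,X), (26,X), (30,X), (33,Y)
ranks: 11->1, 14->2, 17->3, 18->4, 21->5, 22->6, 23->7, 24->8, 25->9, 26->10, 30->11, 33->12
Step 2: Rank sum for X: R1 = 1 + 2 + 4 + 5 + 8 + 9 + 10 + 11 = 50.
Step 3: U_X = R1 - n1(n1+1)/2 = 50 - 8*9/2 = 50 - 36 = 14.
       U_Y = n1*n2 - U_X = 32 - 14 = 18.
Step 4: No ties, so the exact null distribution of U (based on enumerating the C(12,8) = 495 equally likely rank assignments) gives the two-sided p-value.
Step 5: p-value = 0.808081; compare to alpha = 0.1. fail to reject H0.

U_X = 14, p = 0.808081, fail to reject H0 at alpha = 0.1.


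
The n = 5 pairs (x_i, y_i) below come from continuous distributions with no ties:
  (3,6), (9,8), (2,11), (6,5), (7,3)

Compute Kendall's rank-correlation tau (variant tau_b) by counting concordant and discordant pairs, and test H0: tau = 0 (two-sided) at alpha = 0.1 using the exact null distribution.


Step 1: Enumerate the 10 unordered pairs (i,j) with i<j and classify each by sign(x_j-x_i) * sign(y_j-y_i).
  (1,2):dx=+6,dy=+2->C; (1,3):dx=-1,dy=+5->D; (1,4):dx=+3,dy=-1->D; (1,5):dx=+4,dy=-3->D
  (2,3):dx=-7,dy=+3->D; (2,4):dx=-3,dy=-3->C; (2,5):dx=-2,dy=-5->C; (3,4):dx=+4,dy=-6->D
  (3,5):dx=+5,dy=-8->D; (4,5):dx=+1,dy=-2->D
Step 2: C = 3, D = 7, total pairs = 10.
Step 3: tau = (C - D)/(n(n-1)/2) = (3 - 7)/10 = -0.400000.
Step 4: Exact two-sided p-value (enumerate n! = 120 permutations of y under H0): p = 0.483333.
Step 5: alpha = 0.1. fail to reject H0.

tau_b = -0.4000 (C=3, D=7), p = 0.483333, fail to reject H0.


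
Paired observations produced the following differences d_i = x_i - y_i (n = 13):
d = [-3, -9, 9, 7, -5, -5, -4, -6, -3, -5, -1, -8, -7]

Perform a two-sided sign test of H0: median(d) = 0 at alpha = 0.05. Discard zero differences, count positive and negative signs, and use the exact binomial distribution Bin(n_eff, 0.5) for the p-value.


Step 1: Discard zero differences. Original n = 13; n_eff = number of nonzero differences = 13.
Nonzero differences (with sign): -3, -9, +9, +7, -5, -5, -4, -6, -3, -5, -1, -8, -7
Step 2: Count signs: positive = 2, negative = 11.
Step 3: Under H0: P(positive) = 0.5, so the number of positives S ~ Bin(13, 0.5).
Step 4: Two-sided exact p-value = sum of Bin(13,0.5) probabilities at or below the observed probability = 0.022461.
Step 5: alpha = 0.05. reject H0.

n_eff = 13, pos = 2, neg = 11, p = 0.022461, reject H0.


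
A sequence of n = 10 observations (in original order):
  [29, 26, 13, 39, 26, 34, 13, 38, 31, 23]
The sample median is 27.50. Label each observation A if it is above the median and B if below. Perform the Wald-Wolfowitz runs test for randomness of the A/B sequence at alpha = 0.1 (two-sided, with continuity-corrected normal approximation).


Step 1: Compute median = 27.50; label A = above, B = below.
Labels in order: ABBABABAAB  (n_A = 5, n_B = 5)
Step 2: Count runs R = 8.
Step 3: Under H0 (random ordering), E[R] = 2*n_A*n_B/(n_A+n_B) + 1 = 2*5*5/10 + 1 = 6.0000.
        Var[R] = 2*n_A*n_B*(2*n_A*n_B - n_A - n_B) / ((n_A+n_B)^2 * (n_A+n_B-1)) = 2000/900 = 2.2222.
        SD[R] = 1.4907.
Step 4: Continuity-corrected z = (R - 0.5 - E[R]) / SD[R] = (8 - 0.5 - 6.0000) / 1.4907 = 1.0062.
Step 5: Two-sided p-value via normal approximation = 2*(1 - Phi(|z|)) = 0.314305.
Step 6: alpha = 0.1. fail to reject H0.

R = 8, z = 1.0062, p = 0.314305, fail to reject H0.


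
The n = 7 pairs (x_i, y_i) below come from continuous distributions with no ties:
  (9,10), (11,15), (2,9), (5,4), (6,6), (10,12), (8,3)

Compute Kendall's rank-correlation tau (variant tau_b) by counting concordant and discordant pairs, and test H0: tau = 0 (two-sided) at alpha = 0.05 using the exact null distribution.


Step 1: Enumerate the 21 unordered pairs (i,j) with i<j and classify each by sign(x_j-x_i) * sign(y_j-y_i).
  (1,2):dx=+2,dy=+5->C; (1,3):dx=-7,dy=-1->C; (1,4):dx=-4,dy=-6->C; (1,5):dx=-3,dy=-4->C
  (1,6):dx=+1,dy=+2->C; (1,7):dx=-1,dy=-7->C; (2,3):dx=-9,dy=-6->C; (2,4):dx=-6,dy=-11->C
  (2,5):dx=-5,dy=-9->C; (2,6):dx=-1,dy=-3->C; (2,7):dx=-3,dy=-12->C; (3,4):dx=+3,dy=-5->D
  (3,5):dx=+4,dy=-3->D; (3,6):dx=+8,dy=+3->C; (3,7):dx=+6,dy=-6->D; (4,5):dx=+1,dy=+2->C
  (4,6):dx=+5,dy=+8->C; (4,7):dx=+3,dy=-1->D; (5,6):dx=+4,dy=+6->C; (5,7):dx=+2,dy=-3->D
  (6,7):dx=-2,dy=-9->C
Step 2: C = 16, D = 5, total pairs = 21.
Step 3: tau = (C - D)/(n(n-1)/2) = (16 - 5)/21 = 0.523810.
Step 4: Exact two-sided p-value (enumerate n! = 5040 permutations of y under H0): p = 0.136111.
Step 5: alpha = 0.05. fail to reject H0.

tau_b = 0.5238 (C=16, D=5), p = 0.136111, fail to reject H0.


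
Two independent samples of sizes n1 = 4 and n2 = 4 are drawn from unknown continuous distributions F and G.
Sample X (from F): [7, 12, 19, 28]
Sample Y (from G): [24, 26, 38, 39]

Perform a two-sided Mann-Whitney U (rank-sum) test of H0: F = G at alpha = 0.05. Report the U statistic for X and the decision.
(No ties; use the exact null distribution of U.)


Step 1: Combine and sort all 8 observations; assign midranks.
sorted (value, group): (7,X), (12,X), (19,X), (24,Y), (26,Y), (28,X), (38,Y), (39,Y)
ranks: 7->1, 12->2, 19->3, 24->4, 26->5, 28->6, 38->7, 39->8
Step 2: Rank sum for X: R1 = 1 + 2 + 3 + 6 = 12.
Step 3: U_X = R1 - n1(n1+1)/2 = 12 - 4*5/2 = 12 - 10 = 2.
       U_Y = n1*n2 - U_X = 16 - 2 = 14.
Step 4: No ties, so the exact null distribution of U (based on enumerating the C(8,4) = 70 equally likely rank assignments) gives the two-sided p-value.
Step 5: p-value = 0.114286; compare to alpha = 0.05. fail to reject H0.

U_X = 2, p = 0.114286, fail to reject H0 at alpha = 0.05.


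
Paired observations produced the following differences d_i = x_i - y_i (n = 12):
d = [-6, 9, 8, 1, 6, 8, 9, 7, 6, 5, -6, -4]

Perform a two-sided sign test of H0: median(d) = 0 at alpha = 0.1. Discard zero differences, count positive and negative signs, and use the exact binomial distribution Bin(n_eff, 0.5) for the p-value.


Step 1: Discard zero differences. Original n = 12; n_eff = number of nonzero differences = 12.
Nonzero differences (with sign): -6, +9, +8, +1, +6, +8, +9, +7, +6, +5, -6, -4
Step 2: Count signs: positive = 9, negative = 3.
Step 3: Under H0: P(positive) = 0.5, so the number of positives S ~ Bin(12, 0.5).
Step 4: Two-sided exact p-value = sum of Bin(12,0.5) probabilities at or below the observed probability = 0.145996.
Step 5: alpha = 0.1. fail to reject H0.

n_eff = 12, pos = 9, neg = 3, p = 0.145996, fail to reject H0.


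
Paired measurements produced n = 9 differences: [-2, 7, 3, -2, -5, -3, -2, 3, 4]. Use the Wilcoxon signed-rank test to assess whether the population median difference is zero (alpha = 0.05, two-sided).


Step 1: Drop any zero differences (none here) and take |d_i|.
|d| = [2, 7, 3, 2, 5, 3, 2, 3, 4]
Step 2: Midrank |d_i| (ties get averaged ranks).
ranks: |2|->2, |7|->9, |3|->5, |2|->2, |5|->8, |3|->5, |2|->2, |3|->5, |4|->7
Step 3: Attach original signs; sum ranks with positive sign and with negative sign.
W+ = 9 + 5 + 5 + 7 = 26
W- = 2 + 2 + 8 + 5 + 2 = 19
(Check: W+ + W- = 45 should equal n(n+1)/2 = 45.)
Step 4: Test statistic W = min(W+, W-) = 19.
Step 5: Ties in |d|, so use the tie-corrected normal approximation.
        E[W] = n(n+1)/4 = 9*10/4 = 22.5.
        Tie groups: |d|=2 (t=3), |d|=3 (t=3); sum(t^3 - t) = 48.
        Var[W] = n(n+1)(2n+1)/24 - sum(t^3-t)/48 = 1710/24 - 48/48 = 70.25.
        z = (W - E[W]) / sqrt(Var[W]) = (19 - 22.5) / 8.3815 = -0.4176.
        Two-sided p = 2*Phi(z) = 0.676251.
Step 6: alpha = 0.05. fail to reject H0.

W+ = 26, W- = 19, W = min = 19, p = 0.676251, fail to reject H0.


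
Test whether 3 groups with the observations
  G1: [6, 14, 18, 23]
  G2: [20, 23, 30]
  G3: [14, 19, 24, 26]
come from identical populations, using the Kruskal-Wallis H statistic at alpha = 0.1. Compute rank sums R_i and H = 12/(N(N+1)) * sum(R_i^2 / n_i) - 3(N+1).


Step 1: Combine all N = 11 observations and assign midranks.
sorted (value, group, rank): (6,G1,1), (14,G1,2.5), (14,G3,2.5), (18,G1,4), (19,G3,5), (20,G2,6), (23,G1,7.5), (23,G2,7.5), (24,G3,9), (26,G3,10), (30,G2,11)
Step 2: Sum ranks within each group.
R_1 = 15 (n_1 = 4)
R_2 = 24.5 (n_2 = 3)
R_3 = 26.5 (n_3 = 4)
Step 3: H = 12/(N(N+1)) * sum(R_i^2/n_i) - 3(N+1)
     = 12/(11*12) * (15^2/4 + 24.5^2/3 + 26.5^2/4) - 3*12
     = 0.090909 * 431.896 - 36
     = 3.263258.
Step 4: Ties present; correction factor C = 1 - 12/(11^3 - 11) = 0.990909. Corrected H = 3.263258 / 0.990909 = 3.293196.
Step 5: Under H0, H ~ chi^2(2); p-value = 0.192704.
Step 6: alpha = 0.1. fail to reject H0.

H = 3.2932, df = 2, p = 0.192704, fail to reject H0.


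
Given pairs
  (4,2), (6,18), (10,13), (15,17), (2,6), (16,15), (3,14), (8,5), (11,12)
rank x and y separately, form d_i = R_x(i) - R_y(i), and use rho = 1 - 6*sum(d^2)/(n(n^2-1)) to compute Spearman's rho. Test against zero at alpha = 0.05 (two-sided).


Step 1: Rank x and y separately (midranks; no ties here).
rank(x): 4->3, 6->4, 10->6, 15->8, 2->1, 16->9, 3->2, 8->5, 11->7
rank(y): 2->1, 18->9, 13->5, 17->8, 6->3, 15->7, 14->6, 5->2, 12->4
Step 2: d_i = R_x(i) - R_y(i); compute d_i^2.
  (3-1)^2=4, (4-9)^2=25, (6-5)^2=1, (8-8)^2=0, (1-3)^2=4, (9-7)^2=4, (2-6)^2=16, (5-2)^2=9, (7-4)^2=9
sum(d^2) = 72.
Step 3: rho = 1 - 6*72 / (9*(9^2 - 1)) = 1 - 432/720 = 0.400000.
Step 4: Under H0, t = rho * sqrt((n-2)/(1-rho^2)) = 1.1547 ~ t(7).
Step 5: Two-sided p-value from the t-distribution with 7 df = 0.286105.
Step 6: alpha = 0.05. fail to reject H0.

rho = 0.4000, p = 0.286105, fail to reject H0 at alpha = 0.05.


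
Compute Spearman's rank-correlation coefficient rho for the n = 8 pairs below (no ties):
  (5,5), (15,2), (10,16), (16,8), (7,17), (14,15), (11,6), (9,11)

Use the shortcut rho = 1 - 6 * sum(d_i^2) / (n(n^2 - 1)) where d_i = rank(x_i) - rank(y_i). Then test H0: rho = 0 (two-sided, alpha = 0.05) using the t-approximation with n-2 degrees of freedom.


Step 1: Rank x and y separately (midranks; no ties here).
rank(x): 5->1, 15->7, 10->4, 16->8, 7->2, 14->6, 11->5, 9->3
rank(y): 5->2, 2->1, 16->7, 8->4, 17->8, 15->6, 6->3, 11->5
Step 2: d_i = R_x(i) - R_y(i); compute d_i^2.
  (1-2)^2=1, (7-1)^2=36, (4-7)^2=9, (8-4)^2=16, (2-8)^2=36, (6-6)^2=0, (5-3)^2=4, (3-5)^2=4
sum(d^2) = 106.
Step 3: rho = 1 - 6*106 / (8*(8^2 - 1)) = 1 - 636/504 = -0.261905.
Step 4: Under H0, t = rho * sqrt((n-2)/(1-rho^2)) = -0.6647 ~ t(6).
Step 5: Two-sided p-value from the t-distribution with 6 df = 0.530923.
Step 6: alpha = 0.05. fail to reject H0.

rho = -0.2619, p = 0.530923, fail to reject H0 at alpha = 0.05.


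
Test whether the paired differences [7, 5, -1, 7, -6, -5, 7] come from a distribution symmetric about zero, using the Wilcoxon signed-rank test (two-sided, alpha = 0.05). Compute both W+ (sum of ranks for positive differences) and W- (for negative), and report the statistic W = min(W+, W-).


Step 1: Drop any zero differences (none here) and take |d_i|.
|d| = [7, 5, 1, 7, 6, 5, 7]
Step 2: Midrank |d_i| (ties get averaged ranks).
ranks: |7|->6, |5|->2.5, |1|->1, |7|->6, |6|->4, |5|->2.5, |7|->6
Step 3: Attach original signs; sum ranks with positive sign and with negative sign.
W+ = 6 + 2.5 + 6 + 6 = 20.5
W- = 1 + 4 + 2.5 = 7.5
(Check: W+ + W- = 28 should equal n(n+1)/2 = 28.)
Step 4: Test statistic W = min(W+, W-) = 7.5.
Step 5: Ties in |d|, so use the tie-corrected normal approximation.
        E[W] = n(n+1)/4 = 7*8/4 = 14.
        Tie groups: |d|=5 (t=2), |d|=7 (t=3); sum(t^3 - t) = 30.
        Var[W] = n(n+1)(2n+1)/24 - sum(t^3-t)/48 = 840/24 - 30/48 = 34.375.
        z = (W - E[W]) / sqrt(Var[W]) = (7.5 - 14) / 5.8630 = -1.1086.
        Two-sided p = 2*Phi(z) = 0.267584.
Step 6: alpha = 0.05. fail to reject H0.

W+ = 20.5, W- = 7.5, W = min = 7.5, p = 0.267584, fail to reject H0.
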